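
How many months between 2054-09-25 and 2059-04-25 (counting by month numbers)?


From September 2054 to April 2059
5 years * 12 = 60 months, minus 5 months = 55

55 months


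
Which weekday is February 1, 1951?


Target: February 1, 1951
Anchor: Jan 1, 1951. With p = 1951 - 1 = 1950: (p + p//4 - p//100 + p//400) mod 7 = (1950 + 487 - 19 + 4) mod 7 = 2422 mod 7 = 0 -> Monday (Mon=0 ... Sun=6)
Days before February (Jan): 31 days
Weekday index = (0 + 31) mod 7 = 3

Thursday


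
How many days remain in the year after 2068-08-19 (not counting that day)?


Day of year: 232 of 366
Remaining = 366 - 232

134 days


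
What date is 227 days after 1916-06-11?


Start: 1916-06-11, add 227 days
June 1916 has 30 days: 30 - 11 = 19 days to June 30 -> 208 left
July 1916 has 31 days -> 177 left
August 1916 has 31 days -> 146 left
September 1916 has 30 days -> 116 left
October 1916 has 31 days -> 85 left
November 1916 has 30 days -> 55 left
December 1916 has 31 days -> 24 left
January 1917: 24 <= 31 -> lands on January 24

Result: 1917-01-24


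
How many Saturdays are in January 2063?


January 2063 has 31 days
Anchor: Jan 1, 2063. With p = 2063 - 1 = 2062: (p + p//4 - p//100 + p//400) mod 7 = (2062 + 515 - 20 + 5) mod 7 = 2562 mod 7 = 0 -> Monday (Mon=0 ... Sun=6)
January 1 is the anchor itself -> Monday
First Saturday is January 6
Saturdays: 6, 13, 20, 27

4 Saturdays


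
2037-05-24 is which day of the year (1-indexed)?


Date: May 24, 2037
Days in months 1 through 4: 120
Plus 24 days in May

Day of year: 144


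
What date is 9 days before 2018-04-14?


Start: 2018-04-14, subtract 9 days
14 - 9 = 5 stays within April 2018

Result: 2018-04-05


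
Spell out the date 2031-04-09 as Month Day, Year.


ISO 2031-04-09 parses as year=2031, month=04, day=09
Month 4 -> April

April 9, 2031


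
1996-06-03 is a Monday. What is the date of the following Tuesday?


Current: Monday
Target: Tuesday
Days ahead: 1

Next Tuesday: 1996-06-04


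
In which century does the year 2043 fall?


Century = (year - 1) // 100 + 1
= (2043 - 1) // 100 + 1
= 2042 // 100 + 1
= 20 + 1

21st century


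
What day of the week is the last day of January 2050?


January 2050 has 31 days
Anchor: Jan 1, 2050. With p = 2050 - 1 = 2049: (p + p//4 - p//100 + p//400) mod 7 = (2049 + 512 - 20 + 5) mod 7 = 2546 mod 7 = 5 -> Saturday (Mon=0 ... Sun=6)
January 1 is the anchor itself -> Saturday
Last day offset: 31 - 1 = 30 days
Weekday index = (5 + 30) mod 7 = 0

Monday, January 31


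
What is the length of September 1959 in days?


September 1959

30 days


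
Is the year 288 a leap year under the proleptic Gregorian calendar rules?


Gregorian leap year rule: divisible by 4, but not by 100, unless also by 400.
288 is divisible by 4 but not 100 -> leap year

Yes


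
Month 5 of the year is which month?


Month 5 of 12

May


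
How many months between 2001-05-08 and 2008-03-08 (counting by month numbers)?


From May 2001 to March 2008
7 years * 12 = 84 months, minus 2 months = 82

82 months


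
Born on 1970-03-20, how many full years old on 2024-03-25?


Birth: 1970-03-20
Reference: 2024-03-25
Year difference: 2024 - 1970 = 54

54 years old


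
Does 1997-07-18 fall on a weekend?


Anchor: Jan 1, 1997. With p = 1997 - 1 = 1996: (p + p//4 - p//100 + p//400) mod 7 = (1996 + 499 - 19 + 4) mod 7 = 2480 mod 7 = 2 -> Wednesday (Mon=0 ... Sun=6)
Day of year: 199; offset = 198
Weekday index = (2 + 198) mod 7 = 4 -> Friday
Weekend days: Saturday, Sunday

No


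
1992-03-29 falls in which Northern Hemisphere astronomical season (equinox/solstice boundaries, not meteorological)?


Date: March 29
Astronomical Spring (approx.; exact equinox/solstice day varies by year): March 20 to June 20
March 29 falls within the Spring window

Spring


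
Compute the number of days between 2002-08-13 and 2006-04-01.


From 2002-08-13 to 2006-04-01
2002-08-13: days before August = 31 + 28 + 31 + 30 + 31 + 30 + 31 = 212 (2002 is not a leap year); day of year = 212 + 13 = 225
2006-04-01: days before April = 31 + 28 + 31 = 90 (2006 is not a leap year); day of year = 90 + 1 = 91
Rest of 2002: 365 - 225 = 140
Full years 2003 (365), 2004 (366), 2005 (365): 1096
Total = 140 + 1096 + 91 = 1327

1327 days


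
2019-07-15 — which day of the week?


Date: July 15, 2019
Anchor: Jan 1, 2019. With p = 2019 - 1 = 2018: (p + p//4 - p//100 + p//400) mod 7 = (2018 + 504 - 20 + 5) mod 7 = 2507 mod 7 = 1 -> Tuesday (Mon=0 ... Sun=6)
Days before July (Jan-Jun): 181; offset = 181 + 15 - 1 = 195
Weekday index = (1 + 195) mod 7 = 0

Day of the week: Monday


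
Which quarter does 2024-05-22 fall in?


Month: May (month 5)
Q1: Jan-Mar, Q2: Apr-Jun, Q3: Jul-Sep, Q4: Oct-Dec

Q2


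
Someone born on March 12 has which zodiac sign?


Date: March 12
Conventional tropical zodiac dates: Pisces from February 19 onward; Aries starts March 21
March 12 falls within the Pisces range

Pisces


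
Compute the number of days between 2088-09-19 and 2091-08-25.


From 2088-09-19 to 2091-08-25
2088-09-19: days before September = 31 + 29 + 31 + 30 + 31 + 30 + 31 + 31 = 244 (2088 is a leap year); day of year = 244 + 19 = 263
2091-08-25: days before August = 31 + 28 + 31 + 30 + 31 + 30 + 31 = 212 (2091 is not a leap year); day of year = 212 + 25 = 237
Rest of 2088: 366 - 263 = 103
Full years 2089 (365), 2090 (365): 730
Total = 103 + 730 + 237 = 1070

1070 days


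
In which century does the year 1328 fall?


Century = (year - 1) // 100 + 1
= (1328 - 1) // 100 + 1
= 1327 // 100 + 1
= 13 + 1

14th century


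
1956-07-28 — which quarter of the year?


Month: July (month 7)
Q1: Jan-Mar, Q2: Apr-Jun, Q3: Jul-Sep, Q4: Oct-Dec

Q3


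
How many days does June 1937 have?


June 1937

30 days


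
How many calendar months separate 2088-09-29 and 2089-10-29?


From September 2088 to October 2089
1 year * 12 = 12 months, plus 1 month = 13

13 months


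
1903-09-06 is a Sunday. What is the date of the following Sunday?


Current: Sunday
Target: Sunday
Days ahead: 7

Next Sunday: 1903-09-13


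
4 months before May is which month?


May is month 5
5 - 4 = 1

January


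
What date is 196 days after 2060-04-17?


Start: 2060-04-17, add 196 days
April 2060 has 30 days: 30 - 17 = 13 days to April 30 -> 183 left
May 2060 has 31 days -> 152 left
June 2060 has 30 days -> 122 left
July 2060 has 31 days -> 91 left
August 2060 has 31 days -> 60 left
September 2060 has 30 days -> 30 left
October 2060: 30 <= 31 -> lands on October 30

Result: 2060-10-30


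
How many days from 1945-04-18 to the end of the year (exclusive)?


Day of year: 108 of 365
Remaining = 365 - 108

257 days


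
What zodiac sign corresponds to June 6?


Date: June 6
Conventional tropical zodiac dates: Gemini from May 21 onward; Cancer starts June 21
June 6 falls within the Gemini range

Gemini


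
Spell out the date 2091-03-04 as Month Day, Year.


ISO 2091-03-04 parses as year=2091, month=03, day=04
Month 3 -> March

March 4, 2091


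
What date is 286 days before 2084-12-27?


Start: 2084-12-27, subtract 286 days
Back 27 days from December 27 reaches November 30, 2084 -> 259 left
November 2084 has 30 days -> back to October 31, 2084 -> 229 left
October 2084 has 31 days -> back to September 30, 2084 -> 198 left
September 2084 has 30 days -> back to August 31, 2084 -> 168 left
August 2084 has 31 days -> back to July 31, 2084 -> 137 left
July 2084 has 31 days -> back to June 30, 2084 -> 106 left
June 2084 has 30 days -> back to May 31, 2084 -> 76 left
May 2084 has 31 days -> back to April 30, 2084 -> 45 left
April 2084 has 30 days -> back to March 31, 2084 -> 15 left
March 2084: 31 - 15 = 16 -> lands on March 16

Result: 2084-03-16


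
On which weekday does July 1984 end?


July 1984 has 31 days
Anchor: Jan 1, 1984. With p = 1984 - 1 = 1983: (p + p//4 - p//100 + p//400) mod 7 = (1983 + 495 - 19 + 4) mod 7 = 2463 mod 7 = 6 -> Sunday (Mon=0 ... Sun=6)
Days before July (Jan-Jun): 182; July 1 index = (6 + 182) mod 7 = 6 -> Sunday
Last day offset: 31 - 1 = 30 days
Weekday index = (6 + 30) mod 7 = 1

Tuesday, July 31


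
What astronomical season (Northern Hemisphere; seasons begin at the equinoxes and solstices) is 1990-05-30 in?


Date: May 30
Astronomical Spring (approx.; exact equinox/solstice day varies by year): March 20 to June 20
May 30 falls within the Spring window

Spring


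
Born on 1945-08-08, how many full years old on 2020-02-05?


Birth: 1945-08-08
Reference: 2020-02-05
Year difference: 2020 - 1945 = 75
Birthday not yet reached in 2020, subtract 1

74 years old


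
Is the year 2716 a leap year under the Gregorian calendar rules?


Gregorian leap year rule: divisible by 4, but not by 100, unless also by 400.
2716 is divisible by 4 but not 100 -> leap year

Yes


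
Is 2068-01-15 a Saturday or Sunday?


Anchor: Jan 1, 2068. With p = 2068 - 1 = 2067: (p + p//4 - p//100 + p//400) mod 7 = (2067 + 516 - 20 + 5) mod 7 = 2568 mod 7 = 6 -> Sunday (Mon=0 ... Sun=6)
Day of year: 15; offset = 14
Weekday index = (6 + 14) mod 7 = 6 -> Sunday
Weekend days: Saturday, Sunday

Yes


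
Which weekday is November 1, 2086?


Target: November 1, 2086
Anchor: Jan 1, 2086. With p = 2086 - 1 = 2085: (p + p//4 - p//100 + p//400) mod 7 = (2085 + 521 - 20 + 5) mod 7 = 2591 mod 7 = 1 -> Tuesday (Mon=0 ... Sun=6)
Days before November (Jan-Oct): 304 days
Weekday index = (1 + 304) mod 7 = 4

Friday


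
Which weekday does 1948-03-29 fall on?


Date: March 29, 1948
Anchor: Jan 1, 1948. With p = 1948 - 1 = 1947: (p + p//4 - p//100 + p//400) mod 7 = (1947 + 486 - 19 + 4) mod 7 = 2418 mod 7 = 3 -> Thursday (Mon=0 ... Sun=6)
Days before March (Jan-Feb): 60; offset = 60 + 29 - 1 = 88
Weekday index = (3 + 88) mod 7 = 0

Day of the week: Monday


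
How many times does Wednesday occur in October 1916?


October 1916 has 31 days
Anchor: Jan 1, 1916. With p = 1916 - 1 = 1915: (p + p//4 - p//100 + p//400) mod 7 = (1915 + 478 - 19 + 4) mod 7 = 2378 mod 7 = 5 -> Saturday (Mon=0 ... Sun=6)
Days before October (Jan-Sep): 274; October 1 index = (5 + 274) mod 7 = 6 -> Sunday
First Wednesday is October 4
Wednesdays: 4, 11, 18, 25

4 Wednesdays


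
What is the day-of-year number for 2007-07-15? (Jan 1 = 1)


Date: July 15, 2007
Days in months 1 through 6: 181
Plus 15 days in July

Day of year: 196


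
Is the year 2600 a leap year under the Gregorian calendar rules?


Gregorian leap year rule: divisible by 4, but not by 100, unless also by 400.
2600 is divisible by 100 but not 400 -> not a leap year

No


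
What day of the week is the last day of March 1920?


March 1920 has 31 days
Anchor: Jan 1, 1920. With p = 1920 - 1 = 1919: (p + p//4 - p//100 + p//400) mod 7 = (1919 + 479 - 19 + 4) mod 7 = 2383 mod 7 = 3 -> Thursday (Mon=0 ... Sun=6)
Days before March (Jan-Feb): 60; March 1 index = (3 + 60) mod 7 = 0 -> Monday
Last day offset: 31 - 1 = 30 days
Weekday index = (0 + 30) mod 7 = 2

Wednesday, March 31


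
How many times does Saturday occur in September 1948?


September 1948 has 30 days
Anchor: Jan 1, 1948. With p = 1948 - 1 = 1947: (p + p//4 - p//100 + p//400) mod 7 = (1947 + 486 - 19 + 4) mod 7 = 2418 mod 7 = 3 -> Thursday (Mon=0 ... Sun=6)
Days before September (Jan-Aug): 244; September 1 index = (3 + 244) mod 7 = 2 -> Wednesday
First Saturday is September 4
Saturdays: 4, 11, 18, 25

4 Saturdays


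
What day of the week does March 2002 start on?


Target: March 1, 2002
Anchor: Jan 1, 2002. With p = 2002 - 1 = 2001: (p + p//4 - p//100 + p//400) mod 7 = (2001 + 500 - 20 + 5) mod 7 = 2486 mod 7 = 1 -> Tuesday (Mon=0 ... Sun=6)
Days before March (Jan-Feb): 59 days
Weekday index = (1 + 59) mod 7 = 4

Friday


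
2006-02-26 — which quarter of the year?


Month: February (month 2)
Q1: Jan-Mar, Q2: Apr-Jun, Q3: Jul-Sep, Q4: Oct-Dec

Q1


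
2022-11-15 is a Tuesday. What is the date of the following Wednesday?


Current: Tuesday
Target: Wednesday
Days ahead: 1

Next Wednesday: 2022-11-16


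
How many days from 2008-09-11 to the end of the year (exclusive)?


Day of year: 255 of 366
Remaining = 366 - 255

111 days


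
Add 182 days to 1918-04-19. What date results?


Start: 1918-04-19, add 182 days
April 1918 has 30 days: 30 - 19 = 11 days to April 30 -> 171 left
May 1918 has 31 days -> 140 left
June 1918 has 30 days -> 110 left
July 1918 has 31 days -> 79 left
August 1918 has 31 days -> 48 left
September 1918 has 30 days -> 18 left
October 1918: 18 <= 31 -> lands on October 18

Result: 1918-10-18


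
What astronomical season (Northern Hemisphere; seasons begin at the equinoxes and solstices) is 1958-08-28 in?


Date: August 28
Astronomical Summer (approx.; exact equinox/solstice day varies by year): June 21 to September 21
August 28 falls within the Summer window

Summer


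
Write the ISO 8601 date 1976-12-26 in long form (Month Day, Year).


ISO 1976-12-26 parses as year=1976, month=12, day=26
Month 12 -> December

December 26, 1976


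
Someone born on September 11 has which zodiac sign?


Date: September 11
Conventional tropical zodiac dates: Virgo from August 23 onward; Libra starts September 23
September 11 falls within the Virgo range

Virgo


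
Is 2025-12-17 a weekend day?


Anchor: Jan 1, 2025. With p = 2025 - 1 = 2024: (p + p//4 - p//100 + p//400) mod 7 = (2024 + 506 - 20 + 5) mod 7 = 2515 mod 7 = 2 -> Wednesday (Mon=0 ... Sun=6)
Day of year: 351; offset = 350
Weekday index = (2 + 350) mod 7 = 2 -> Wednesday
Weekend days: Saturday, Sunday

No


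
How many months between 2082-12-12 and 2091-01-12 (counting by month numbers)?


From December 2082 to January 2091
9 years * 12 = 108 months, minus 11 months = 97

97 months


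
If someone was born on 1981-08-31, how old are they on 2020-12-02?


Birth: 1981-08-31
Reference: 2020-12-02
Year difference: 2020 - 1981 = 39

39 years old


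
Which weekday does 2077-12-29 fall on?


Date: December 29, 2077
Anchor: Jan 1, 2077. With p = 2077 - 1 = 2076: (p + p//4 - p//100 + p//400) mod 7 = (2076 + 519 - 20 + 5) mod 7 = 2580 mod 7 = 4 -> Friday (Mon=0 ... Sun=6)
Days before December (Jan-Nov): 334; offset = 334 + 29 - 1 = 362
Weekday index = (4 + 362) mod 7 = 2

Day of the week: Wednesday


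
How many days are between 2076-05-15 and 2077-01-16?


From 2076-05-15 to 2077-01-16
2076-05-15: days before May = 31 + 29 + 31 + 30 = 121 (2076 is a leap year); day of year = 121 + 15 = 136
2077-01-16: day of year = 16
Rest of 2076: 366 - 136 = 230
Total = 230 + 16 = 246

246 days


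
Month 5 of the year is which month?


Month 5 of 12

May


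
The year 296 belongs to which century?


Century = (year - 1) // 100 + 1
= (296 - 1) // 100 + 1
= 295 // 100 + 1
= 2 + 1

3rd century


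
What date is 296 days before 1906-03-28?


Start: 1906-03-28, subtract 296 days
Back 28 days from March 28 reaches February 28, 1906 -> 268 left
February 1906 has 28 days -> back to January 31, 1906 -> 240 left
January 1906 has 31 days -> back to December 31, 1905 -> 209 left
December 1905 has 31 days -> back to November 30, 1905 -> 178 left
November 1905 has 30 days -> back to October 31, 1905 -> 148 left
October 1905 has 31 days -> back to September 30, 1905 -> 117 left
September 1905 has 30 days -> back to August 31, 1905 -> 87 left
August 1905 has 31 days -> back to July 31, 1905 -> 56 left
July 1905 has 31 days -> back to June 30, 1905 -> 25 left
June 1905: 30 - 25 = 5 -> lands on June 5

Result: 1905-06-05


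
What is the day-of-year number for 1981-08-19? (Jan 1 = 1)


Date: August 19, 1981
Days in months 1 through 7: 212
Plus 19 days in August

Day of year: 231


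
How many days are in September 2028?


September 2028

30 days


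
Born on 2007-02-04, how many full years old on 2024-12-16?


Birth: 2007-02-04
Reference: 2024-12-16
Year difference: 2024 - 2007 = 17

17 years old


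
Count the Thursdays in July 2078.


July 2078 has 31 days
Anchor: Jan 1, 2078. With p = 2078 - 1 = 2077: (p + p//4 - p//100 + p//400) mod 7 = (2077 + 519 - 20 + 5) mod 7 = 2581 mod 7 = 5 -> Saturday (Mon=0 ... Sun=6)
Days before July (Jan-Jun): 181; July 1 index = (5 + 181) mod 7 = 4 -> Friday
First Thursday is July 7
Thursdays: 7, 14, 21, 28

4 Thursdays


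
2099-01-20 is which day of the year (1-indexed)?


Date: January 20, 2099
No months before January
Plus 20 days in January

Day of year: 20


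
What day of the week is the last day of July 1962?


July 1962 has 31 days
Anchor: Jan 1, 1962. With p = 1962 - 1 = 1961: (p + p//4 - p//100 + p//400) mod 7 = (1961 + 490 - 19 + 4) mod 7 = 2436 mod 7 = 0 -> Monday (Mon=0 ... Sun=6)
Days before July (Jan-Jun): 181; July 1 index = (0 + 181) mod 7 = 6 -> Sunday
Last day offset: 31 - 1 = 30 days
Weekday index = (6 + 30) mod 7 = 1

Tuesday, July 31


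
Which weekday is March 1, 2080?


Target: March 1, 2080
Anchor: Jan 1, 2080. With p = 2080 - 1 = 2079: (p + p//4 - p//100 + p//400) mod 7 = (2079 + 519 - 20 + 5) mod 7 = 2583 mod 7 = 0 -> Monday (Mon=0 ... Sun=6)
Days before March (Jan-Feb): 60 days
Weekday index = (0 + 60) mod 7 = 4

Friday


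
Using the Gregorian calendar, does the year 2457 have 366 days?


Gregorian leap year rule: divisible by 4, but not by 100, unless also by 400.
2457 is not divisible by 4 -> not a leap year

No


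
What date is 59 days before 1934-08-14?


Start: 1934-08-14, subtract 59 days
Back 14 days from August 14 reaches July 31, 1934 -> 45 left
July 1934 has 31 days -> back to June 30, 1934 -> 14 left
June 1934: 30 - 14 = 16 -> lands on June 16

Result: 1934-06-16


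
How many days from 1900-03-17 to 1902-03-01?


From 1900-03-17 to 1902-03-01
1900-03-17: days before March = 31 + 28 = 59 (1900 is not a leap year); day of year = 59 + 17 = 76
1902-03-01: days before March = 31 + 28 = 59 (1902 is not a leap year); day of year = 59 + 1 = 60
Rest of 1900: 365 - 76 = 289
Full years 1901 (365): 365
Total = 289 + 365 + 60 = 714

714 days


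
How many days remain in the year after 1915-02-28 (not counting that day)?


Day of year: 59 of 365
Remaining = 365 - 59

306 days


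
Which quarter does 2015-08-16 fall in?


Month: August (month 8)
Q1: Jan-Mar, Q2: Apr-Jun, Q3: Jul-Sep, Q4: Oct-Dec

Q3


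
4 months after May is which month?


May is month 5
5 + 4 = 9

September


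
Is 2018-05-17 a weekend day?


Anchor: Jan 1, 2018. With p = 2018 - 1 = 2017: (p + p//4 - p//100 + p//400) mod 7 = (2017 + 504 - 20 + 5) mod 7 = 2506 mod 7 = 0 -> Monday (Mon=0 ... Sun=6)
Day of year: 137; offset = 136
Weekday index = (0 + 136) mod 7 = 3 -> Thursday
Weekend days: Saturday, Sunday

No


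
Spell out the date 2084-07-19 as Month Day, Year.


ISO 2084-07-19 parses as year=2084, month=07, day=19
Month 7 -> July

July 19, 2084


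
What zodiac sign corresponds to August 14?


Date: August 14
Conventional tropical zodiac dates: Leo from July 23 onward; Virgo starts August 23
August 14 falls within the Leo range

Leo


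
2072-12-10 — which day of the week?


Date: December 10, 2072
Anchor: Jan 1, 2072. With p = 2072 - 1 = 2071: (p + p//4 - p//100 + p//400) mod 7 = (2071 + 517 - 20 + 5) mod 7 = 2573 mod 7 = 4 -> Friday (Mon=0 ... Sun=6)
Days before December (Jan-Nov): 335; offset = 335 + 10 - 1 = 344
Weekday index = (4 + 344) mod 7 = 5

Day of the week: Saturday


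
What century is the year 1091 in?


Century = (year - 1) // 100 + 1
= (1091 - 1) // 100 + 1
= 1090 // 100 + 1
= 10 + 1

11th century


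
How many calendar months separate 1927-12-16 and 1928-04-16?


From December 1927 to April 1928
1 year * 12 = 12 months, minus 8 months = 4

4 months


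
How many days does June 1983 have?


June 1983

30 days


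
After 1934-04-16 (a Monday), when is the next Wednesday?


Current: Monday
Target: Wednesday
Days ahead: 2

Next Wednesday: 1934-04-18


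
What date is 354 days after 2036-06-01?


Start: 2036-06-01, add 354 days
June 2036 has 30 days: 30 - 1 = 29 days to June 30 -> 325 left
July 2036 has 31 days -> 294 left
August 2036 has 31 days -> 263 left
September 2036 has 30 days -> 233 left
October 2036 has 31 days -> 202 left
November 2036 has 30 days -> 172 left
December 2036 has 31 days -> 141 left
January 2037 has 31 days -> 110 left
February 2037 has 28 days -> 82 left
March 2037 has 31 days -> 51 left
April 2037 has 30 days -> 21 left
May 2037: 21 <= 31 -> lands on May 21

Result: 2037-05-21


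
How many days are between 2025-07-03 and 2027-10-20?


From 2025-07-03 to 2027-10-20
2025-07-03: days before July = 31 + 28 + 31 + 30 + 31 + 30 = 181 (2025 is not a leap year); day of year = 181 + 3 = 184
2027-10-20: days before October = 31 + 28 + 31 + 30 + 31 + 30 + 31 + 31 + 30 = 273 (2027 is not a leap year); day of year = 273 + 20 = 293
Rest of 2025: 365 - 184 = 181
Full years 2026 (365): 365
Total = 181 + 365 + 293 = 839

839 days


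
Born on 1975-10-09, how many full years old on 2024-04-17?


Birth: 1975-10-09
Reference: 2024-04-17
Year difference: 2024 - 1975 = 49
Birthday not yet reached in 2024, subtract 1

48 years old


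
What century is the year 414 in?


Century = (year - 1) // 100 + 1
= (414 - 1) // 100 + 1
= 413 // 100 + 1
= 4 + 1

5th century


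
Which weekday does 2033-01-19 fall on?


Date: January 19, 2033
Anchor: Jan 1, 2033. With p = 2033 - 1 = 2032: (p + p//4 - p//100 + p//400) mod 7 = (2032 + 508 - 20 + 5) mod 7 = 2525 mod 7 = 5 -> Saturday (Mon=0 ... Sun=6)
Days into year = 19 - 1 = 18
Weekday index = (5 + 18) mod 7 = 2

Day of the week: Wednesday


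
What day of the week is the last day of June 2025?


June 2025 has 30 days
Anchor: Jan 1, 2025. With p = 2025 - 1 = 2024: (p + p//4 - p//100 + p//400) mod 7 = (2024 + 506 - 20 + 5) mod 7 = 2515 mod 7 = 2 -> Wednesday (Mon=0 ... Sun=6)
Days before June (Jan-May): 151; June 1 index = (2 + 151) mod 7 = 6 -> Sunday
Last day offset: 30 - 1 = 29 days
Weekday index = (6 + 29) mod 7 = 0

Monday, June 30


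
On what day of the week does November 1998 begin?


Target: November 1, 1998
Anchor: Jan 1, 1998. With p = 1998 - 1 = 1997: (p + p//4 - p//100 + p//400) mod 7 = (1997 + 499 - 19 + 4) mod 7 = 2481 mod 7 = 3 -> Thursday (Mon=0 ... Sun=6)
Days before November (Jan-Oct): 304 days
Weekday index = (3 + 304) mod 7 = 6

Sunday


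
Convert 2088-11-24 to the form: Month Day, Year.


ISO 2088-11-24 parses as year=2088, month=11, day=24
Month 11 -> November

November 24, 2088


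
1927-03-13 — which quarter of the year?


Month: March (month 3)
Q1: Jan-Mar, Q2: Apr-Jun, Q3: Jul-Sep, Q4: Oct-Dec

Q1


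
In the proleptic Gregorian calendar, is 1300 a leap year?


Gregorian leap year rule: divisible by 4, but not by 100, unless also by 400.
1300 is divisible by 100 but not 400 -> not a leap year

No


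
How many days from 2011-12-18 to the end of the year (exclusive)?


Day of year: 352 of 365
Remaining = 365 - 352

13 days


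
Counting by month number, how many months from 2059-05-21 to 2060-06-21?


From May 2059 to June 2060
1 year * 12 = 12 months, plus 1 month = 13

13 months


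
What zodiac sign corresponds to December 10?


Date: December 10
Conventional tropical zodiac dates: Sagittarius from November 22 onward; Capricorn starts December 22
December 10 falls within the Sagittarius range

Sagittarius


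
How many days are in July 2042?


July 2042

31 days


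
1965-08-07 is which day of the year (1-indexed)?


Date: August 7, 1965
Days in months 1 through 7: 212
Plus 7 days in August

Day of year: 219


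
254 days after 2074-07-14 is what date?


Start: 2074-07-14, add 254 days
July 2074 has 31 days: 31 - 14 = 17 days to July 31 -> 237 left
August 2074 has 31 days -> 206 left
September 2074 has 30 days -> 176 left
October 2074 has 31 days -> 145 left
November 2074 has 30 days -> 115 left
December 2074 has 31 days -> 84 left
January 2075 has 31 days -> 53 left
February 2075 has 28 days -> 25 left
March 2075: 25 <= 31 -> lands on March 25

Result: 2075-03-25


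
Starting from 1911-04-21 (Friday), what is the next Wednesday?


Current: Friday
Target: Wednesday
Days ahead: 5

Next Wednesday: 1911-04-26


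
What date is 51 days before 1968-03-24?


Start: 1968-03-24, subtract 51 days
Back 24 days from March 24 reaches February 29, 1968 -> 27 left
February 1968: 29 - 27 = 2 -> lands on February 2

Result: 1968-02-02


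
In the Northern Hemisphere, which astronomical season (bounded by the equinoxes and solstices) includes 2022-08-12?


Date: August 12
Astronomical Summer (approx.; exact equinox/solstice day varies by year): June 21 to September 21
August 12 falls within the Summer window

Summer


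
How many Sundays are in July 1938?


July 1938 has 31 days
Anchor: Jan 1, 1938. With p = 1938 - 1 = 1937: (p + p//4 - p//100 + p//400) mod 7 = (1937 + 484 - 19 + 4) mod 7 = 2406 mod 7 = 5 -> Saturday (Mon=0 ... Sun=6)
Days before July (Jan-Jun): 181; July 1 index = (5 + 181) mod 7 = 4 -> Friday
First Sunday is July 3
Sundays: 3, 10, 17, 24, 31

5 Sundays


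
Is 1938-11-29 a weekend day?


Anchor: Jan 1, 1938. With p = 1938 - 1 = 1937: (p + p//4 - p//100 + p//400) mod 7 = (1937 + 484 - 19 + 4) mod 7 = 2406 mod 7 = 5 -> Saturday (Mon=0 ... Sun=6)
Day of year: 333; offset = 332
Weekday index = (5 + 332) mod 7 = 1 -> Tuesday
Weekend days: Saturday, Sunday

No


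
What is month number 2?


Month 2 of 12

February


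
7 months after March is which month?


March is month 3
3 + 7 = 10

October


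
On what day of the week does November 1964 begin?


Target: November 1, 1964
Anchor: Jan 1, 1964. With p = 1964 - 1 = 1963: (p + p//4 - p//100 + p//400) mod 7 = (1963 + 490 - 19 + 4) mod 7 = 2438 mod 7 = 2 -> Wednesday (Mon=0 ... Sun=6)
Days before November (Jan-Oct): 305 days
Weekday index = (2 + 305) mod 7 = 6

Sunday


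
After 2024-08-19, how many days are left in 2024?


Day of year: 232 of 366
Remaining = 366 - 232

134 days


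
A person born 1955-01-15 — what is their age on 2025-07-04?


Birth: 1955-01-15
Reference: 2025-07-04
Year difference: 2025 - 1955 = 70

70 years old


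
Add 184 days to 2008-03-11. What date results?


Start: 2008-03-11, add 184 days
March 2008 has 31 days: 31 - 11 = 20 days to March 31 -> 164 left
April 2008 has 30 days -> 134 left
May 2008 has 31 days -> 103 left
June 2008 has 30 days -> 73 left
July 2008 has 31 days -> 42 left
August 2008 has 31 days -> 11 left
September 2008: 11 <= 30 -> lands on September 11

Result: 2008-09-11


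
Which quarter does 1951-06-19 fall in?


Month: June (month 6)
Q1: Jan-Mar, Q2: Apr-Jun, Q3: Jul-Sep, Q4: Oct-Dec

Q2


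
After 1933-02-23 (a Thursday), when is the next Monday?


Current: Thursday
Target: Monday
Days ahead: 4

Next Monday: 1933-02-27


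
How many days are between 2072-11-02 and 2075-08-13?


From 2072-11-02 to 2075-08-13
2072-11-02: days before November = 31 + 29 + 31 + 30 + 31 + 30 + 31 + 31 + 30 + 31 = 305 (2072 is a leap year); day of year = 305 + 2 = 307
2075-08-13: days before August = 31 + 28 + 31 + 30 + 31 + 30 + 31 = 212 (2075 is not a leap year); day of year = 212 + 13 = 225
Rest of 2072: 366 - 307 = 59
Full years 2073 (365), 2074 (365): 730
Total = 59 + 730 + 225 = 1014

1014 days


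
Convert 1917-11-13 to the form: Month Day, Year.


ISO 1917-11-13 parses as year=1917, month=11, day=13
Month 11 -> November

November 13, 1917


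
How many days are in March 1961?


March 1961

31 days


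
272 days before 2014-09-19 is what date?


Start: 2014-09-19, subtract 272 days
Back 19 days from September 19 reaches August 31, 2014 -> 253 left
August 2014 has 31 days -> back to July 31, 2014 -> 222 left
July 2014 has 31 days -> back to June 30, 2014 -> 191 left
June 2014 has 30 days -> back to May 31, 2014 -> 161 left
May 2014 has 31 days -> back to April 30, 2014 -> 130 left
April 2014 has 30 days -> back to March 31, 2014 -> 100 left
March 2014 has 31 days -> back to February 28, 2014 -> 69 left
February 2014 has 28 days -> back to January 31, 2014 -> 41 left
January 2014 has 31 days -> back to December 31, 2013 -> 10 left
December 2013: 31 - 10 = 21 -> lands on December 21

Result: 2013-12-21


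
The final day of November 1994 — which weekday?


November 1994 has 30 days
Anchor: Jan 1, 1994. With p = 1994 - 1 = 1993: (p + p//4 - p//100 + p//400) mod 7 = (1993 + 498 - 19 + 4) mod 7 = 2476 mod 7 = 5 -> Saturday (Mon=0 ... Sun=6)
Days before November (Jan-Oct): 304; November 1 index = (5 + 304) mod 7 = 1 -> Tuesday
Last day offset: 30 - 1 = 29 days
Weekday index = (1 + 29) mod 7 = 2

Wednesday, November 30


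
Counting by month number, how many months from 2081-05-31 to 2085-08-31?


From May 2081 to August 2085
4 years * 12 = 48 months, plus 3 months = 51

51 months


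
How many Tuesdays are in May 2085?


May 2085 has 31 days
Anchor: Jan 1, 2085. With p = 2085 - 1 = 2084: (p + p//4 - p//100 + p//400) mod 7 = (2084 + 521 - 20 + 5) mod 7 = 2590 mod 7 = 0 -> Monday (Mon=0 ... Sun=6)
Days before May (Jan-Apr): 120; May 1 index = (0 + 120) mod 7 = 1 -> Tuesday
First Tuesday is May 1
Tuesdays: 1, 8, 15, 22, 29

5 Tuesdays


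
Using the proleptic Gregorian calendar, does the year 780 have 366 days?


Gregorian leap year rule: divisible by 4, but not by 100, unless also by 400.
780 is divisible by 4 but not 100 -> leap year

Yes


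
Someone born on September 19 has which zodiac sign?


Date: September 19
Conventional tropical zodiac dates: Virgo from August 23 onward; Libra starts September 23
September 19 falls within the Virgo range

Virgo


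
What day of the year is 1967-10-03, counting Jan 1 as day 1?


Date: October 3, 1967
Days in months 1 through 9: 273
Plus 3 days in October

Day of year: 276


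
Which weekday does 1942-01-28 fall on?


Date: January 28, 1942
Anchor: Jan 1, 1942. With p = 1942 - 1 = 1941: (p + p//4 - p//100 + p//400) mod 7 = (1941 + 485 - 19 + 4) mod 7 = 2411 mod 7 = 3 -> Thursday (Mon=0 ... Sun=6)
Days into year = 28 - 1 = 27
Weekday index = (3 + 27) mod 7 = 2

Day of the week: Wednesday


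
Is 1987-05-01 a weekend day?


Anchor: Jan 1, 1987. With p = 1987 - 1 = 1986: (p + p//4 - p//100 + p//400) mod 7 = (1986 + 496 - 19 + 4) mod 7 = 2467 mod 7 = 3 -> Thursday (Mon=0 ... Sun=6)
Day of year: 121; offset = 120
Weekday index = (3 + 120) mod 7 = 4 -> Friday
Weekend days: Saturday, Sunday

No


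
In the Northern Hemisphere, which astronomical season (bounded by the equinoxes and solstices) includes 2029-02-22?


Date: February 22
Astronomical Winter (approx.; exact equinox/solstice day varies by year): December 21 to March 19
February 22 falls within the Winter window

Winter


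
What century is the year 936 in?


Century = (year - 1) // 100 + 1
= (936 - 1) // 100 + 1
= 935 // 100 + 1
= 9 + 1

10th century


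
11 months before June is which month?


June is month 6
6 - 11 = -5; wrap: -5 + 12 = 7

July


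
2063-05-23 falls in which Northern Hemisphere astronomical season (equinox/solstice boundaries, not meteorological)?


Date: May 23
Astronomical Spring (approx.; exact equinox/solstice day varies by year): March 20 to June 20
May 23 falls within the Spring window

Spring


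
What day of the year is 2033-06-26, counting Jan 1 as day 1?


Date: June 26, 2033
Days in months 1 through 5: 151
Plus 26 days in June

Day of year: 177


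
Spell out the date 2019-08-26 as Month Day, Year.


ISO 2019-08-26 parses as year=2019, month=08, day=26
Month 8 -> August

August 26, 2019


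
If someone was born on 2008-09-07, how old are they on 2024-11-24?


Birth: 2008-09-07
Reference: 2024-11-24
Year difference: 2024 - 2008 = 16

16 years old


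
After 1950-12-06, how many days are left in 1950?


Day of year: 340 of 365
Remaining = 365 - 340

25 days


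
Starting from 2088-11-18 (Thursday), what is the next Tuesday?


Current: Thursday
Target: Tuesday
Days ahead: 5

Next Tuesday: 2088-11-23


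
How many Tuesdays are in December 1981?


December 1981 has 31 days
Anchor: Jan 1, 1981. With p = 1981 - 1 = 1980: (p + p//4 - p//100 + p//400) mod 7 = (1980 + 495 - 19 + 4) mod 7 = 2460 mod 7 = 3 -> Thursday (Mon=0 ... Sun=6)
Days before December (Jan-Nov): 334; December 1 index = (3 + 334) mod 7 = 1 -> Tuesday
First Tuesday is December 1
Tuesdays: 1, 8, 15, 22, 29

5 Tuesdays


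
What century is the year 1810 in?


Century = (year - 1) // 100 + 1
= (1810 - 1) // 100 + 1
= 1809 // 100 + 1
= 18 + 1

19th century


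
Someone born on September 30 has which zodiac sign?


Date: September 30
Conventional tropical zodiac dates: Libra from September 23 onward; Scorpio starts October 23
September 30 falls within the Libra range

Libra


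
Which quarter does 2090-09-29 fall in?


Month: September (month 9)
Q1: Jan-Mar, Q2: Apr-Jun, Q3: Jul-Sep, Q4: Oct-Dec

Q3


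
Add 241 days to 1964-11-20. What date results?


Start: 1964-11-20, add 241 days
November 1964 has 30 days: 30 - 20 = 10 days to November 30 -> 231 left
December 1964 has 31 days -> 200 left
January 1965 has 31 days -> 169 left
February 1965 has 28 days -> 141 left
March 1965 has 31 days -> 110 left
April 1965 has 30 days -> 80 left
May 1965 has 31 days -> 49 left
June 1965 has 30 days -> 19 left
July 1965: 19 <= 31 -> lands on July 19

Result: 1965-07-19


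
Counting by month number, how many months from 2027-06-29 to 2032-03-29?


From June 2027 to March 2032
5 years * 12 = 60 months, minus 3 months = 57

57 months


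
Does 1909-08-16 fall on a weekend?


Anchor: Jan 1, 1909. With p = 1909 - 1 = 1908: (p + p//4 - p//100 + p//400) mod 7 = (1908 + 477 - 19 + 4) mod 7 = 2370 mod 7 = 4 -> Friday (Mon=0 ... Sun=6)
Day of year: 228; offset = 227
Weekday index = (4 + 227) mod 7 = 0 -> Monday
Weekend days: Saturday, Sunday

No


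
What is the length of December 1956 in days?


December 1956

31 days


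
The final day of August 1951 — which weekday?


August 1951 has 31 days
Anchor: Jan 1, 1951. With p = 1951 - 1 = 1950: (p + p//4 - p//100 + p//400) mod 7 = (1950 + 487 - 19 + 4) mod 7 = 2422 mod 7 = 0 -> Monday (Mon=0 ... Sun=6)
Days before August (Jan-Jul): 212; August 1 index = (0 + 212) mod 7 = 2 -> Wednesday
Last day offset: 31 - 1 = 30 days
Weekday index = (2 + 30) mod 7 = 4

Friday, August 31


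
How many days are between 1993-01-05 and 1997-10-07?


From 1993-01-05 to 1997-10-07
1993-01-05: day of year = 5
1997-10-07: days before October = 31 + 28 + 31 + 30 + 31 + 30 + 31 + 31 + 30 = 273 (1997 is not a leap year); day of year = 273 + 7 = 280
Rest of 1993: 365 - 5 = 360
Full years 1994 (365), 1995 (365), 1996 (366): 1096
Total = 360 + 1096 + 280 = 1736

1736 days


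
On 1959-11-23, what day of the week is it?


Date: November 23, 1959
Anchor: Jan 1, 1959. With p = 1959 - 1 = 1958: (p + p//4 - p//100 + p//400) mod 7 = (1958 + 489 - 19 + 4) mod 7 = 2432 mod 7 = 3 -> Thursday (Mon=0 ... Sun=6)
Days before November (Jan-Oct): 304; offset = 304 + 23 - 1 = 326
Weekday index = (3 + 326) mod 7 = 0

Day of the week: Monday


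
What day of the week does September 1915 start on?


Target: September 1, 1915
Anchor: Jan 1, 1915. With p = 1915 - 1 = 1914: (p + p//4 - p//100 + p//400) mod 7 = (1914 + 478 - 19 + 4) mod 7 = 2377 mod 7 = 4 -> Friday (Mon=0 ... Sun=6)
Days before September (Jan-Aug): 243 days
Weekday index = (4 + 243) mod 7 = 2

Wednesday


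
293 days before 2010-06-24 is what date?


Start: 2010-06-24, subtract 293 days
Back 24 days from June 24 reaches May 31, 2010 -> 269 left
May 2010 has 31 days -> back to April 30, 2010 -> 238 left
April 2010 has 30 days -> back to March 31, 2010 -> 208 left
March 2010 has 31 days -> back to February 28, 2010 -> 177 left
February 2010 has 28 days -> back to January 31, 2010 -> 149 left
January 2010 has 31 days -> back to December 31, 2009 -> 118 left
December 2009 has 31 days -> back to November 30, 2009 -> 87 left
November 2009 has 30 days -> back to October 31, 2009 -> 57 left
October 2009 has 31 days -> back to September 30, 2009 -> 26 left
September 2009: 30 - 26 = 4 -> lands on September 4

Result: 2009-09-04


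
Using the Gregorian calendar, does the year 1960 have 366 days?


Gregorian leap year rule: divisible by 4, but not by 100, unless also by 400.
1960 is divisible by 4 but not 100 -> leap year

Yes


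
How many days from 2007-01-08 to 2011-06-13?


From 2007-01-08 to 2011-06-13
2007-01-08: day of year = 8
2011-06-13: days before June = 31 + 28 + 31 + 30 + 31 = 151 (2011 is not a leap year); day of year = 151 + 13 = 164
Rest of 2007: 365 - 8 = 357
Full years 2008 (366), 2009 (365), 2010 (365): 1096
Total = 357 + 1096 + 164 = 1617

1617 days


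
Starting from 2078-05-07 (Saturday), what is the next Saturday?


Current: Saturday
Target: Saturday
Days ahead: 7

Next Saturday: 2078-05-14


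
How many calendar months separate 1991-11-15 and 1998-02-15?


From November 1991 to February 1998
7 years * 12 = 84 months, minus 9 months = 75

75 months


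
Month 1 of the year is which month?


Month 1 of 12

January


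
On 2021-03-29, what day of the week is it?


Date: March 29, 2021
Anchor: Jan 1, 2021. With p = 2021 - 1 = 2020: (p + p//4 - p//100 + p//400) mod 7 = (2020 + 505 - 20 + 5) mod 7 = 2510 mod 7 = 4 -> Friday (Mon=0 ... Sun=6)
Days before March (Jan-Feb): 59; offset = 59 + 29 - 1 = 87
Weekday index = (4 + 87) mod 7 = 0

Day of the week: Monday


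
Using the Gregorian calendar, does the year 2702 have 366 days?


Gregorian leap year rule: divisible by 4, but not by 100, unless also by 400.
2702 is not divisible by 4 -> not a leap year

No


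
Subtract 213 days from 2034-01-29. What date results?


Start: 2034-01-29, subtract 213 days
Back 29 days from January 29 reaches December 31, 2033 -> 184 left
December 2033 has 31 days -> back to November 30, 2033 -> 153 left
November 2033 has 30 days -> back to October 31, 2033 -> 123 left
October 2033 has 31 days -> back to September 30, 2033 -> 92 left
September 2033 has 30 days -> back to August 31, 2033 -> 62 left
August 2033 has 31 days -> back to July 31, 2033 -> 31 left
July 2033 has 31 days -> back to June 30, 2033 -> 0 left
June 2033: 30 - 0 = 30 -> lands on June 30

Result: 2033-06-30


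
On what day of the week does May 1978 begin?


Target: May 1, 1978
Anchor: Jan 1, 1978. With p = 1978 - 1 = 1977: (p + p//4 - p//100 + p//400) mod 7 = (1977 + 494 - 19 + 4) mod 7 = 2456 mod 7 = 6 -> Sunday (Mon=0 ... Sun=6)
Days before May (Jan-Apr): 120 days
Weekday index = (6 + 120) mod 7 = 0

Monday


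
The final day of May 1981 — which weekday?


May 1981 has 31 days
Anchor: Jan 1, 1981. With p = 1981 - 1 = 1980: (p + p//4 - p//100 + p//400) mod 7 = (1980 + 495 - 19 + 4) mod 7 = 2460 mod 7 = 3 -> Thursday (Mon=0 ... Sun=6)
Days before May (Jan-Apr): 120; May 1 index = (3 + 120) mod 7 = 4 -> Friday
Last day offset: 31 - 1 = 30 days
Weekday index = (4 + 30) mod 7 = 6

Sunday, May 31


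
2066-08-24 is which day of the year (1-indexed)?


Date: August 24, 2066
Days in months 1 through 7: 212
Plus 24 days in August

Day of year: 236


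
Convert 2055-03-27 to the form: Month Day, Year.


ISO 2055-03-27 parses as year=2055, month=03, day=27
Month 3 -> March

March 27, 2055


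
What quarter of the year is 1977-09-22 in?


Month: September (month 9)
Q1: Jan-Mar, Q2: Apr-Jun, Q3: Jul-Sep, Q4: Oct-Dec

Q3


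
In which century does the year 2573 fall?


Century = (year - 1) // 100 + 1
= (2573 - 1) // 100 + 1
= 2572 // 100 + 1
= 25 + 1

26th century


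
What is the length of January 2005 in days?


January 2005

31 days


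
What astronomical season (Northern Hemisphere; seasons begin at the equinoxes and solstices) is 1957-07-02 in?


Date: July 2
Astronomical Summer (approx.; exact equinox/solstice day varies by year): June 21 to September 21
July 2 falls within the Summer window

Summer
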